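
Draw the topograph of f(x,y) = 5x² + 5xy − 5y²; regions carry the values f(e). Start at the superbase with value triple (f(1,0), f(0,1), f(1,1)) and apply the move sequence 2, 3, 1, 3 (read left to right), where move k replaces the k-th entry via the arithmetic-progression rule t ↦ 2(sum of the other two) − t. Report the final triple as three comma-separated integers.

start (5,-5,5) = (f(1,0),f(0,1),f(1,1))
replace slot 2: 2·(5+5) − (-5) = 25 → (5,25,5)
replace slot 3: 2·(5+25) − 5 = 55 → (5,25,55)
replace slot 1: 2·(25+55) − 5 = 155 → (155,25,55)
replace slot 3: 2·(155+25) − 55 = 305 → (155,25,305)

155,25,305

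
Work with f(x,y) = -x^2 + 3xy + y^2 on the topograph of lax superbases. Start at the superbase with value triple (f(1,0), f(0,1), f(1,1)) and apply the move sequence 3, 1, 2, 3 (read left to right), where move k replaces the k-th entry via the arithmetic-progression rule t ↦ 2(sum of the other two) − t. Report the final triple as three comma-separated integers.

start (-1,1,3) = (f(1,0),f(0,1),f(1,1))
replace slot 3: 2·((-1)+1) − 3 = -3 → (-1,1,-3)
replace slot 1: 2·(1+(-3)) − (-1) = -3 → (-3,1,-3)
replace slot 2: 2·((-3)+(-3)) − 1 = -13 → (-3,-13,-3)
replace slot 3: 2·((-3)+(-13)) − (-3) = -29 → (-3,-13,-29)

-3,-13,-29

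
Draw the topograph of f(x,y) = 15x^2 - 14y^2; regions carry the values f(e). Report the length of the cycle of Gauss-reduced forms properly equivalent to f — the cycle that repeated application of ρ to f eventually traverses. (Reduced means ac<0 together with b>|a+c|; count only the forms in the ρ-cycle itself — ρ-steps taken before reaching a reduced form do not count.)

D = 840, ⌊√D⌋ = 28
descent: ρ → (-14,28,1)  [lands on river]
river: ρ → (1,28,-14)
ρ-cycle length = 2 (tail of 1 descent step not counted)

2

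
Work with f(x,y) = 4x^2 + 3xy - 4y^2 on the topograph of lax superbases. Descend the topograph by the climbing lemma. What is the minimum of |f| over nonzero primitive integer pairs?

river: ρ → (-4,5,3)
river: ρ → (3,7,-2)
river: ρ → (-2,5,6)
river: ρ → (6,7,-1)
river: ρ → (-1,7,6)
river: ρ → (6,5,-2)
river: ρ → (-2,7,3)
river: ρ → (3,5,-4)
river: ρ → (-4,3,4)
river: ρ → (4,5,-3)
river: ρ → (-3,7,2)
river: ρ → (2,5,-6)
river: ρ → (-6,7,1)
river: ρ → (1,7,-6)
river: ρ → (-6,5,2)
river: ρ → (2,7,-3)
river: ρ → (-3,5,4)
river: ρ → (4,3,-4)
closes: descent 0, river 18
min |a| on river = 1

1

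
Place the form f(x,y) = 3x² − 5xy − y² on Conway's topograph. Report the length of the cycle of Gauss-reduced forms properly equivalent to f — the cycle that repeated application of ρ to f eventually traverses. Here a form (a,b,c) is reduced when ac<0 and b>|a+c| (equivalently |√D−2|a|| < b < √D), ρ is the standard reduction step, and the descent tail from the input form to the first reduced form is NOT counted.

D = 37, ⌊√D⌋ = 6
descent: ρ → (-1,5,3)  [lands on river]
river: ρ → (3,1,-3)
river: ρ → (-3,5,1)
river: ρ → (1,5,-3)
river: ρ → (-3,1,3)
river: ρ → (3,5,-1)
ρ-cycle length = 6 (tail of 1 descent step not counted)

6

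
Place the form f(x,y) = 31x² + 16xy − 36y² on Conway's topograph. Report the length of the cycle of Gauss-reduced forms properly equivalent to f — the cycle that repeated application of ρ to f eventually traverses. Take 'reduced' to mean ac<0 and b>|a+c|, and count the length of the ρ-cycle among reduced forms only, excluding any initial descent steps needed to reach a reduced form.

D = 4720, ⌊√D⌋ = 68
river: ρ → (-36,56,11)
river: ρ → (11,54,-41)
river: ρ → (-41,28,24)
river: ρ → (24,68,-1)
river: ρ → (-1,68,24)
river: ρ → (24,28,-41)
river: ρ → (-41,54,11)
river: ρ → (11,56,-36)
river: ρ → (-36,16,31)
river: ρ → (31,46,-21)
river: ρ → (-21,38,39)
river: ρ → (39,40,-20)
river: ρ → (-20,40,39)
river: ρ → (39,38,-21)
river: ρ → (-21,46,31)
river: ρ → (31,16,-36)
ρ-cycle length = 16 (tail of 0 descent steps not counted)

16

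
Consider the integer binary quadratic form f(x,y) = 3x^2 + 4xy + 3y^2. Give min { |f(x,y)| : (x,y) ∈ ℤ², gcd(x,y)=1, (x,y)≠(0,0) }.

translate: b→-2 (≡4 mod 6), so (3,4,3)→(3,-2,2)
flip: (3,-2,2)→(2,2,3)
reduced (well bottom): (2,2,3) with a≤c, −a<b≤a
well minimum = a = 2

2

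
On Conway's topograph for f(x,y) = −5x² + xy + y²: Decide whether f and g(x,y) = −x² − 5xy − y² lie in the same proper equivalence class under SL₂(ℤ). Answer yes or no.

D₁ = 21, D₂ = 21
river cycle of f (length 2): (1, 3, -3), (-3, 3, 1)
river cycle of g (length 2): (-1, 3, 3), (3, 3, -1)
cycles differ ⇒ inequivalent

no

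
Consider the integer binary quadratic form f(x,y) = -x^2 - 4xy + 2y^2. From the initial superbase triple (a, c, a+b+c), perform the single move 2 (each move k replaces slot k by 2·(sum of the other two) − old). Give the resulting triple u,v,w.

start (-1,2,-3) = (f(1,0),f(0,1),f(1,1))
replace slot 2: 2·((-1)+(-3)) − 2 = -10 → (-1,-10,-3)

-1,-10,-3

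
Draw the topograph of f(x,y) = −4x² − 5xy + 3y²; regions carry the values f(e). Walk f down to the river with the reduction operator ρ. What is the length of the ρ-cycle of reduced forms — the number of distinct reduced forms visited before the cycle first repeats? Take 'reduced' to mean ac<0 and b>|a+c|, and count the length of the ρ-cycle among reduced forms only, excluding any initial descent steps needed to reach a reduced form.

D = 73, ⌊√D⌋ = 8
descent: ρ → (3,5,-4)  [lands on river]
river: ρ → (-4,3,4)
river: ρ → (4,5,-3)
river: ρ → (-3,7,2)
river: ρ → (2,5,-6)
river: ρ → (-6,7,1)
river: ρ → (1,7,-6)
river: ρ → (-6,5,2)
river: ρ → (2,7,-3)
river: ρ → (-3,5,4)
river: ρ → (4,3,-4)
river: ρ → (-4,5,3)
river: ρ → (3,7,-2)
river: ρ → (-2,5,6)
river: ρ → (6,7,-1)
river: ρ → (-1,7,6)
river: ρ → (6,5,-2)
river: ρ → (-2,7,3)
ρ-cycle length = 18 (tail of 1 descent step not counted)

18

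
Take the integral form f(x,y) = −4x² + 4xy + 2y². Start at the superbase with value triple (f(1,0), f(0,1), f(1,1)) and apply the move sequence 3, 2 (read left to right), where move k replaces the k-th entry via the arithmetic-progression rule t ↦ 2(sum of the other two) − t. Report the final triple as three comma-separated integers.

start (-4,2,2) = (f(1,0),f(0,1),f(1,1))
replace slot 3: 2·((-4)+2) − 2 = -6 → (-4,2,-6)
replace slot 2: 2·((-4)+(-6)) − 2 = -22 → (-4,-22,-6)

-4,-22,-6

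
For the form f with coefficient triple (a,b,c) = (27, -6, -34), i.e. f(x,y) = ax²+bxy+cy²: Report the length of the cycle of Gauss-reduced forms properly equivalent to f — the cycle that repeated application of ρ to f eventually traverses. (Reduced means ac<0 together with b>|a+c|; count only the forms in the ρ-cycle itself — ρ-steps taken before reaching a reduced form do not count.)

D = 3708, ⌊√D⌋ = 60
descent: ρ → (-34,6,27)
descent: ρ → (27,48,-13)  [lands on river]
river: ρ → (-13,56,11)
river: ρ → (11,54,-18)
river: ρ → (-18,54,11)
river: ρ → (11,56,-13)
river: ρ → (-13,48,27)
river: ρ → (27,60,-1)
river: ρ → (-1,60,27)
ρ-cycle length = 8 (tail of 2 descent steps not counted)

8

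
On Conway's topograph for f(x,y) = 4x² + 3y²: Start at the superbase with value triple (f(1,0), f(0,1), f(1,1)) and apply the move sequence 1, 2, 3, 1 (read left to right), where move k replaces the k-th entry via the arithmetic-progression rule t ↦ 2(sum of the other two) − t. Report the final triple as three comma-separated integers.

start (4,3,7) = (f(1,0),f(0,1),f(1,1))
replace slot 1: 2·(3+7) − 4 = 16 → (16,3,7)
replace slot 2: 2·(16+7) − 3 = 43 → (16,43,7)
replace slot 3: 2·(16+43) − 7 = 111 → (16,43,111)
replace slot 1: 2·(43+111) − 16 = 292 → (292,43,111)

292,43,111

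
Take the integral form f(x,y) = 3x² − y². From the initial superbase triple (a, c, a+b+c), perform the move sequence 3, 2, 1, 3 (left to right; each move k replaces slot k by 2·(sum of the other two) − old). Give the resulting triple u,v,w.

start (3,-1,2) = (f(1,0),f(0,1),f(1,1))
replace slot 3: 2·(3+(-1)) − 2 = 2 → (3,-1,2)
replace slot 2: 2·(3+2) − (-1) = 11 → (3,11,2)
replace slot 1: 2·(11+2) − 3 = 23 → (23,11,2)
replace slot 3: 2·(23+11) − 2 = 66 → (23,11,66)

23,11,66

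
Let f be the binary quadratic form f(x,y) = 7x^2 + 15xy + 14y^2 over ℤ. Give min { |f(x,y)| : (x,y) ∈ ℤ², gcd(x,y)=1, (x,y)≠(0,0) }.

translate: b→1 (≡15 mod 14), so (7,15,14)→(7,1,6)
flip: (7,1,6)→(6,-1,7)
reduced (well bottom): (6,-1,7) with a≤c, −a<b≤a
well minimum = a = 6

6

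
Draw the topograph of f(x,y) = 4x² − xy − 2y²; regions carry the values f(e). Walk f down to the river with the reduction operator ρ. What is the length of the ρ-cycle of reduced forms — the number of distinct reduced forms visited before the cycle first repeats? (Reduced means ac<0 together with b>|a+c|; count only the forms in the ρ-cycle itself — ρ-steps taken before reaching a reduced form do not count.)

D = 33, ⌊√D⌋ = 5
descent: ρ → (-2,5,1)  [lands on river]
river: ρ → (1,5,-2)
river: ρ → (-2,3,3)
river: ρ → (3,3,-2)
ρ-cycle length = 4 (tail of 1 descent step not counted)

4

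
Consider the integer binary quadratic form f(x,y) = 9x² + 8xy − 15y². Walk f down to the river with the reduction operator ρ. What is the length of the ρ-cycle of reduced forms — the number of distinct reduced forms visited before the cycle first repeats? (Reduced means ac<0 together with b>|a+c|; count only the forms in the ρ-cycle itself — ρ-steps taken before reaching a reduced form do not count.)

D = 604, ⌊√D⌋ = 24
river: ρ → (-15,22,2)
river: ρ → (2,22,-15)
river: ρ → (-15,8,9)
river: ρ → (9,10,-14)
river: ρ → (-14,18,5)
river: ρ → (5,22,-6)
river: ρ → (-6,14,17)
river: ρ → (17,20,-3)
river: ρ → (-3,22,10)
river: ρ → (10,18,-7)
river: ρ → (-7,24,1)
river: ρ → (1,24,-7)
river: ρ → (-7,18,10)
river: ρ → (10,22,-3)
river: ρ → (-3,20,17)
river: ρ → (17,14,-6)
river: ρ → (-6,22,5)
river: ρ → (5,18,-14)
river: ρ → (-14,10,9)
river: ρ → (9,8,-15)
ρ-cycle length = 20 (tail of 0 descent steps not counted)

20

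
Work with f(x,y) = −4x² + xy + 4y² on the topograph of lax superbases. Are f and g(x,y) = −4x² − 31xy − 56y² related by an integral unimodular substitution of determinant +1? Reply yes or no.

D₁ = 65, D₂ = 65
river cycle of f (length 6): (4, 7, -1), (-1, 7, 4), (4, 1, -4), (-4, 7, 1), (1, 7, -4), (-4, 1, 4)
river cycle of g (length 6): (-4, 1, 4), (4, 7, -1), (-1, 7, 4), (4, 1, -4), (-4, 7, 1), (1, 7, -4)
cycles coincide ⇒ equivalent

yes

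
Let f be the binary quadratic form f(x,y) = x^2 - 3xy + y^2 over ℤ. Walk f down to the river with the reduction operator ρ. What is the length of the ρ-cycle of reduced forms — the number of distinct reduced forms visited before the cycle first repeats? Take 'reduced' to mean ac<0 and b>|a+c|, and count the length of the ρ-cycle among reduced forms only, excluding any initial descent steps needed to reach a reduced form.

D = 5, ⌊√D⌋ = 2
descent: ρ → (1,1,-1)  [lands on river]
river: ρ → (-1,1,1)
ρ-cycle length = 2 (tail of 1 descent step not counted)

2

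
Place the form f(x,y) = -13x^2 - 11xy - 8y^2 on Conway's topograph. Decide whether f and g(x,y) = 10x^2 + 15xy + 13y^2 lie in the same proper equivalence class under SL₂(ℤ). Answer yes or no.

D₁ = -295, D₂ = -295
f is negative-definite; reduce −f:
−f: flip: (13,11,8)→(8,-11,13)
−f: translate: b→5 (≡-11 mod 16), so (8,-11,13)→(8,5,10)
−f: reduced (well bottom): (8,5,10) with a≤c, −a<b≤a
flip sign back: reduced form of f is (-8,-5,-10)
g: translate: b→-5 (≡15 mod 20), so (10,15,13)→(10,-5,8)
g: flip: (10,-5,8)→(8,5,10)
g: reduced (well bottom): (8,5,10) with a≤c, −a<b≤a
reduced forms (-8, -5, -10) vs (8, 5, 10) ⇒ inequivalent

no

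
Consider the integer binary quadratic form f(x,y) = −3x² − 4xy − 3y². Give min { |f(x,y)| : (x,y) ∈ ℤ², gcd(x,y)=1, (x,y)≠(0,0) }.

translate: b→-2 (≡4 mod 6), so (3,4,3)→(3,-2,2)
flip: (3,-2,2)→(2,2,3)
reduced (well bottom): (2,2,3) with a≤c, −a<b≤a
well minimum |f| = |-2| = 2 (negative-definite)

2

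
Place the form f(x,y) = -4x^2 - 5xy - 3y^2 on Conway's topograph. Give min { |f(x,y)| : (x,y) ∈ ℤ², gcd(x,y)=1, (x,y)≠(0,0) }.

translate: b→-3 (≡5 mod 8), so (4,5,3)→(4,-3,2)
flip: (4,-3,2)→(2,3,4)
translate: b→-1 (≡3 mod 4), so (2,3,4)→(2,-1,3)
reduced (well bottom): (2,-1,3) with a≤c, −a<b≤a
well minimum |f| = |-2| = 2 (negative-definite)

2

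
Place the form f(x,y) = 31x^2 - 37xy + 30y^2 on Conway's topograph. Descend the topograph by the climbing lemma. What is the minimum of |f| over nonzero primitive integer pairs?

translate: b→25 (≡-37 mod 62), so (31,-37,30)→(31,25,24)
flip: (31,25,24)→(24,-25,31)
translate: b→23 (≡-25 mod 48), so (24,-25,31)→(24,23,30)
reduced (well bottom): (24,23,30) with a≤c, −a<b≤a
well minimum = a = 24

24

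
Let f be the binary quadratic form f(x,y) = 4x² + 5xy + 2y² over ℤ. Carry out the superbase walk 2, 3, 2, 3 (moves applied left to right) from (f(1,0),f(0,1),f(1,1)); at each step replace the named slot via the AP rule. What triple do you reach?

start (4,2,11) = (f(1,0),f(0,1),f(1,1))
replace slot 2: 2·(4+11) − 2 = 28 → (4,28,11)
replace slot 3: 2·(4+28) − 11 = 53 → (4,28,53)
replace slot 2: 2·(4+53) − 28 = 86 → (4,86,53)
replace slot 3: 2·(4+86) − 53 = 127 → (4,86,127)

4,86,127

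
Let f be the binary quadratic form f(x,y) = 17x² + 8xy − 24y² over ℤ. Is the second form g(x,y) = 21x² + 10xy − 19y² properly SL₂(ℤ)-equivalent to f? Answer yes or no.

D₁ = 1696, D₂ = 1696
river cycle of f (length 18): (-24, 40, 1), (1, 40, -24), (-24, 8, 17), (17, 26, -15), (-15, 34, 9), (9, 38, -7), (-7, 32, 24), (24, 16, -15), (-15, 14, 25), (25, 36, -4), … (8 more)
river cycle of g (length 18): (-19, 28, 12), (12, 20, -27), (-27, 34, 5), (5, 36, -20), (-20, 4, 21), (21, 38, -3), (-3, 40, 8), (8, 40, -3), (-3, 38, 21), (21, 4, -20), … (8 more)
cycles differ ⇒ inequivalent

no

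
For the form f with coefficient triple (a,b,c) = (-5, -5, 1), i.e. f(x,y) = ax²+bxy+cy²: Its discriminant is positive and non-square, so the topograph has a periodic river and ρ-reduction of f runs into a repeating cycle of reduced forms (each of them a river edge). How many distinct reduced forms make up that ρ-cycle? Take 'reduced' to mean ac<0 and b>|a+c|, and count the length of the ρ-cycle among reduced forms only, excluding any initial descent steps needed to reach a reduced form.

D = 45, ⌊√D⌋ = 6
descent: ρ → (1,5,-5)  [lands on river]
river: ρ → (-5,5,1)
ρ-cycle length = 2 (tail of 1 descent step not counted)

2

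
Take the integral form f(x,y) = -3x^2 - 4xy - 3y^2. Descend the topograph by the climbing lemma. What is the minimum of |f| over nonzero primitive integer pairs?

translate: b→-2 (≡4 mod 6), so (3,4,3)→(3,-2,2)
flip: (3,-2,2)→(2,2,3)
reduced (well bottom): (2,2,3) with a≤c, −a<b≤a
well minimum |f| = |-2| = 2 (negative-definite)

2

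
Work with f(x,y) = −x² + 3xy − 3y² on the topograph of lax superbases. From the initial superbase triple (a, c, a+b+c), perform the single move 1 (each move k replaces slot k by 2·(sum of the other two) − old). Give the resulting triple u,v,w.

start (-1,-3,-1) = (f(1,0),f(0,1),f(1,1))
replace slot 1: 2·((-3)+(-1)) − (-1) = -7 → (-7,-3,-1)

-7,-3,-1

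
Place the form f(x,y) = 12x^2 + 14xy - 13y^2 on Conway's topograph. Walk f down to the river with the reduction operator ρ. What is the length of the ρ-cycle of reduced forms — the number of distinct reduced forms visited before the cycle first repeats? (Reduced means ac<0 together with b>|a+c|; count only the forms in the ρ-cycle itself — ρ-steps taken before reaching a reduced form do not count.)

D = 820, ⌊√D⌋ = 28
river: ρ → (-13,12,13)
river: ρ → (13,14,-12)
river: ρ → (-12,10,15)
river: ρ → (15,20,-7)
river: ρ → (-7,22,12)
river: ρ → (12,26,-3)
river: ρ → (-3,28,3)
river: ρ → (3,26,-12)
river: ρ → (-12,22,7)
river: ρ → (7,20,-15)
river: ρ → (-15,10,12)
river: ρ → (12,14,-13)
ρ-cycle length = 12 (tail of 0 descent steps not counted)

12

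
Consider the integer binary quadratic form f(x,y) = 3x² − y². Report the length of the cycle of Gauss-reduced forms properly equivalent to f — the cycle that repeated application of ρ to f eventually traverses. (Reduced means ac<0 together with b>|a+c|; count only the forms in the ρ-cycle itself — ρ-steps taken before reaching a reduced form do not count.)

D = 12, ⌊√D⌋ = 3
descent: ρ → (-1,2,2)  [lands on river]
river: ρ → (2,2,-1)
ρ-cycle length = 2 (tail of 1 descent step not counted)

2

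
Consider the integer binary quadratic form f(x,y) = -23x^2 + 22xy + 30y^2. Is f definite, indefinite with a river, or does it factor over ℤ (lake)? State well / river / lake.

D = b²−4ac = 22² − 4·(-23)·30 = 3244
D > 0 non-square ⇒ indefinite ⇒ periodic river

river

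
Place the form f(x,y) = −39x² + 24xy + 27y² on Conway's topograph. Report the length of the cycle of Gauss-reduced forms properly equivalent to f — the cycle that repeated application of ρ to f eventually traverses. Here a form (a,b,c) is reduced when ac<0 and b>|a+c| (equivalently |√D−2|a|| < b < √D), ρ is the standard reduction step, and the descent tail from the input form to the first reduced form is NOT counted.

D = 4788, ⌊√D⌋ = 69
river: ρ → (27,30,-36)
river: ρ → (-36,42,21)
river: ρ → (21,42,-36)
river: ρ → (-36,30,27)
river: ρ → (27,24,-39)
river: ρ → (-39,54,12)
river: ρ → (12,66,-9)
river: ρ → (-9,60,33)
river: ρ → (33,6,-36)
river: ρ → (-36,66,3)
river: ρ → (3,66,-36)
river: ρ → (-36,6,33)
river: ρ → (33,60,-9)
river: ρ → (-9,66,12)
river: ρ → (12,54,-39)
river: ρ → (-39,24,27)
ρ-cycle length = 16 (tail of 0 descent steps not counted)

16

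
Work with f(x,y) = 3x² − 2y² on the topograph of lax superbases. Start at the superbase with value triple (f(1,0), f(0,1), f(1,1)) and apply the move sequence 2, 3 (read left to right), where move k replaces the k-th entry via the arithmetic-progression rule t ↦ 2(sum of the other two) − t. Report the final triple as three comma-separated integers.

start (3,-2,1) = (f(1,0),f(0,1),f(1,1))
replace slot 2: 2·(3+1) − (-2) = 10 → (3,10,1)
replace slot 3: 2·(3+10) − 1 = 25 → (3,10,25)

3,10,25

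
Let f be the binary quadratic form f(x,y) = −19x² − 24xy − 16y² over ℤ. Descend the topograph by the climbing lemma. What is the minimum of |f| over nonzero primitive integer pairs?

translate: b→-14 (≡24 mod 38), so (19,24,16)→(19,-14,11)
flip: (19,-14,11)→(11,14,19)
translate: b→-8 (≡14 mod 22), so (11,14,19)→(11,-8,16)
reduced (well bottom): (11,-8,16) with a≤c, −a<b≤a
well minimum |f| = |-11| = 11 (negative-definite)

11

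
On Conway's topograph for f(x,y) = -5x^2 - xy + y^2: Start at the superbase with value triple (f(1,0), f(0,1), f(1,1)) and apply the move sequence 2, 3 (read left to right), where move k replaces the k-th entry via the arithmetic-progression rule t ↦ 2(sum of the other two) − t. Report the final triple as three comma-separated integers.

start (-5,1,-5) = (f(1,0),f(0,1),f(1,1))
replace slot 2: 2·((-5)+(-5)) − 1 = -21 → (-5,-21,-5)
replace slot 3: 2·((-5)+(-21)) − (-5) = -47 → (-5,-21,-47)

-5,-21,-47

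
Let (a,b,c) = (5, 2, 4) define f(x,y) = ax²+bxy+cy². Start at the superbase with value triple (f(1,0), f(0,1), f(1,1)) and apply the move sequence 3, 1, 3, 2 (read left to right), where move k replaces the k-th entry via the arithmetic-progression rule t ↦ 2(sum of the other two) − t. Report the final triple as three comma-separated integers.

start (5,4,11) = (f(1,0),f(0,1),f(1,1))
replace slot 3: 2·(5+4) − 11 = 7 → (5,4,7)
replace slot 1: 2·(4+7) − 5 = 17 → (17,4,7)
replace slot 3: 2·(17+4) − 7 = 35 → (17,4,35)
replace slot 2: 2·(17+35) − 4 = 100 → (17,100,35)

17,100,35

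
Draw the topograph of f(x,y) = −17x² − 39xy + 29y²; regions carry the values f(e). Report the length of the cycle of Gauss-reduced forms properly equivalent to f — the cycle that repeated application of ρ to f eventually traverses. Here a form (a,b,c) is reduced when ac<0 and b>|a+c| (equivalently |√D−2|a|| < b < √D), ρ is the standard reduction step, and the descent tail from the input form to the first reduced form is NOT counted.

D = 3493, ⌊√D⌋ = 59
descent: ρ → (29,39,-17)  [lands on river]
river: ρ → (-17,29,39)
river: ρ → (39,49,-7)
river: ρ → (-7,49,39)
river: ρ → (39,29,-17)
river: ρ → (-17,39,29)
river: ρ → (29,19,-27)
river: ρ → (-27,35,21)
river: ρ → (21,49,-13)
river: ρ → (-13,55,9)
river: ρ → (9,53,-19)
river: ρ → (-19,23,39)
river: ρ → (39,55,-3)
river: ρ → (-3,59,1)
river: ρ → (1,59,-3)
river: ρ → (-3,55,39)
river: ρ → (39,23,-19)
river: ρ → (-19,53,9)
river: ρ → (9,55,-13)
river: ρ → (-13,49,21)
river: ρ → (21,35,-27)
river: ρ → (-27,19,29)
ρ-cycle length = 22 (tail of 1 descent step not counted)

22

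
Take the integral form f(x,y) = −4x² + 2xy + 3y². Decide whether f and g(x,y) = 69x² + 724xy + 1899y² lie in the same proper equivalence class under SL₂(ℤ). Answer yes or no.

D₁ = 52, D₂ = 52
river cycle of f (length 10): (3, 4, -3), (-3, 2, 4), (4, 6, -1), (-1, 6, 4), (4, 2, -3), (-3, 4, 3), (3, 2, -4), (-4, 6, 1), (1, 6, -4), (-4, 2, 3)
river cycle of g (length 10): (4, 6, -1), (-1, 6, 4), (4, 2, -3), (-3, 4, 3), (3, 2, -4), (-4, 6, 1), (1, 6, -4), (-4, 2, 3), (3, 4, -3), (-3, 2, 4)
cycles coincide ⇒ equivalent

yes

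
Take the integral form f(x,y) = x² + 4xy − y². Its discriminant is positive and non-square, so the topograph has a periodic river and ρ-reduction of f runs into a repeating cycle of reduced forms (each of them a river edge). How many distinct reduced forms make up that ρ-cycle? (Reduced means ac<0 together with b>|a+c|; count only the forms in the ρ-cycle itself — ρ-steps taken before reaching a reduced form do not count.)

D = 20, ⌊√D⌋ = 4
river: ρ → (-1,4,1)
river: ρ → (1,4,-1)
ρ-cycle length = 2 (tail of 0 descent steps not counted)

2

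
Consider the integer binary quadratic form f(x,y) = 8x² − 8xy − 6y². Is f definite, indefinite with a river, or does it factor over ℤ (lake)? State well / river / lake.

D = b²−4ac = (-8)² − 4·8·(-6) = 256
D = 16² is a perfect square ⇒ form factors over ℤ ⇒ lakes

lake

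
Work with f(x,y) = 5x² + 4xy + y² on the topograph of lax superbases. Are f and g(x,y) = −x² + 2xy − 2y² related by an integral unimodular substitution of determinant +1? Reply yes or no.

D₁ = -4, D₂ = -4
f: flip: (5,4,1)→(1,-4,5)
f: translate: b→0 (≡-4 mod 2), so (1,-4,5)→(1,0,1)
f: reduced (well bottom): (1,0,1) with a≤c, −a<b≤a
g is negative-definite; reduce −g:
−g: translate: b→0 (≡-2 mod 2), so (1,-2,2)→(1,0,1)
−g: reduced (well bottom): (1,0,1) with a≤c, −a<b≤a
flip sign back: reduced form of g is (-1,0,-1)
reduced forms (1, 0, 1) vs (-1, 0, -1) ⇒ inequivalent

no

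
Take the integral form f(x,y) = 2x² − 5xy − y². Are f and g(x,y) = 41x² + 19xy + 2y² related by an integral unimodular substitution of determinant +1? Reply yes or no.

D₁ = 33, D₂ = 33
river cycle of f (length 4): (-1, 5, 2), (2, 3, -3), (-3, 3, 2), (2, 5, -1)
river cycle of g (length 4): (2, 5, -1), (-1, 5, 2), (2, 3, -3), (-3, 3, 2)
cycles coincide ⇒ equivalent

yes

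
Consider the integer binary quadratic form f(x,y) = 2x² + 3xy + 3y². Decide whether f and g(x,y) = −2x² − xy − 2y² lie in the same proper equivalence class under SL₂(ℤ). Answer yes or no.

D₁ = -15, D₂ = -15
f: translate: b→-1 (≡3 mod 4), so (2,3,3)→(2,-1,2)
f: flip: (2,-1,2)→(2,1,2)
f: reduced (well bottom): (2,1,2) with a≤c, −a<b≤a
g is negative-definite; reduce −g:
−g: reduced (well bottom): (2,1,2) with a≤c, −a<b≤a
flip sign back: reduced form of g is (-2,-1,-2)
reduced forms (2, 1, 2) vs (-2, -1, -2) ⇒ inequivalent

no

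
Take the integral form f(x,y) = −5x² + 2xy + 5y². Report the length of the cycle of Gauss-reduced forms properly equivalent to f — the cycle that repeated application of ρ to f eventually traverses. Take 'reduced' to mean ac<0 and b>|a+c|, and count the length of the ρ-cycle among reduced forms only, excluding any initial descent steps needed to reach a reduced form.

D = 104, ⌊√D⌋ = 10
river: ρ → (5,8,-2)
river: ρ → (-2,8,5)
river: ρ → (5,2,-5)
river: ρ → (-5,8,2)
river: ρ → (2,8,-5)
river: ρ → (-5,2,5)
ρ-cycle length = 6 (tail of 0 descent steps not counted)

6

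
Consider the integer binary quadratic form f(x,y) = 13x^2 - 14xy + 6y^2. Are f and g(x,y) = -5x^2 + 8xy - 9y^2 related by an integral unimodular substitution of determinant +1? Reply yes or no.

D₁ = -116, D₂ = -116
f: translate: b→12 (≡-14 mod 26), so (13,-14,6)→(13,12,5)
f: flip: (13,12,5)→(5,-12,13)
f: translate: b→-2 (≡-12 mod 10), so (5,-12,13)→(5,-2,6)
f: reduced (well bottom): (5,-2,6) with a≤c, −a<b≤a
g is negative-definite; reduce −g:
−g: translate: b→2 (≡-8 mod 10), so (5,-8,9)→(5,2,6)
−g: reduced (well bottom): (5,2,6) with a≤c, −a<b≤a
flip sign back: reduced form of g is (-5,-2,-6)
reduced forms (5, -2, 6) vs (-5, -2, -6) ⇒ inequivalent

no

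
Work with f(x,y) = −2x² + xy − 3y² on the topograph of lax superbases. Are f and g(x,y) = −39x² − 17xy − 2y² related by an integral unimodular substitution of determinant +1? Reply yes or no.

D₁ = -23, D₂ = -23
f is negative-definite; reduce −f:
−f: reduced (well bottom): (2,-1,3) with a≤c, −a<b≤a
flip sign back: reduced form of f is (-2,1,-3)
g is negative-definite; reduce −g:
−g: flip: (39,17,2)→(2,-17,39)
−g: translate: b→-1 (≡-17 mod 4), so (2,-17,39)→(2,-1,3)
−g: reduced (well bottom): (2,-1,3) with a≤c, −a<b≤a
flip sign back: reduced form of g is (-2,1,-3)
reduced forms (-2, 1, -3) vs (-2, 1, -3) ⇒ equivalent

yes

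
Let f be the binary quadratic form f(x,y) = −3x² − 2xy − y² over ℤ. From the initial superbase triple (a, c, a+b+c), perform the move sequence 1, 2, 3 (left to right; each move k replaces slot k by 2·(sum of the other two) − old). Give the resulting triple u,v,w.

start (-3,-1,-6) = (f(1,0),f(0,1),f(1,1))
replace slot 1: 2·((-1)+(-6)) − (-3) = -11 → (-11,-1,-6)
replace slot 2: 2·((-11)+(-6)) − (-1) = -33 → (-11,-33,-6)
replace slot 3: 2·((-11)+(-33)) − (-6) = -82 → (-11,-33,-82)

-11,-33,-82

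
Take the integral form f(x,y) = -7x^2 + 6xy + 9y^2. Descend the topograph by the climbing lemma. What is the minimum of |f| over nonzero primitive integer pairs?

river: ρ → (9,12,-4)
river: ρ → (-4,12,9)
river: ρ → (9,6,-7)
river: ρ → (-7,8,8)
river: ρ → (8,8,-7)
river: ρ → (-7,6,9)
closes: descent 0, river 6
min |a| on river = 4

4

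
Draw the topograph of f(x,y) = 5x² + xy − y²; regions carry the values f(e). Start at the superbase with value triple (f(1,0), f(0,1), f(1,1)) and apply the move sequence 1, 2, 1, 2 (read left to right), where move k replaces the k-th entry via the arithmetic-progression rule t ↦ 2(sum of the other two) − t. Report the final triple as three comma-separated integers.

start (5,-1,5) = (f(1,0),f(0,1),f(1,1))
replace slot 1: 2·((-1)+5) − 5 = 3 → (3,-1,5)
replace slot 2: 2·(3+5) − (-1) = 17 → (3,17,5)
replace slot 1: 2·(17+5) − 3 = 41 → (41,17,5)
replace slot 2: 2·(41+5) − 17 = 75 → (41,75,5)

41,75,5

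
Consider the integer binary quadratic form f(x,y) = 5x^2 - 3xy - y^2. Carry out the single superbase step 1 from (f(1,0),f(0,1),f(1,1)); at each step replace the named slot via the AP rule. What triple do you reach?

start (5,-1,1) = (f(1,0),f(0,1),f(1,1))
replace slot 1: 2·((-1)+1) − 5 = -5 → (-5,-1,1)

-5,-1,1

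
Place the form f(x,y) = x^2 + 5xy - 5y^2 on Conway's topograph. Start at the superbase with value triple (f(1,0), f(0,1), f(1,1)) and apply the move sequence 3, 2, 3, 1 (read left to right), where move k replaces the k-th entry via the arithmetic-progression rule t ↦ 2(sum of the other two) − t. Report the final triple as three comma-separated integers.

start (1,-5,1) = (f(1,0),f(0,1),f(1,1))
replace slot 3: 2·(1+(-5)) − 1 = -9 → (1,-5,-9)
replace slot 2: 2·(1+(-9)) − (-5) = -11 → (1,-11,-9)
replace slot 3: 2·(1+(-11)) − (-9) = -11 → (1,-11,-11)
replace slot 1: 2·((-11)+(-11)) − 1 = -45 → (-45,-11,-11)

-45,-11,-11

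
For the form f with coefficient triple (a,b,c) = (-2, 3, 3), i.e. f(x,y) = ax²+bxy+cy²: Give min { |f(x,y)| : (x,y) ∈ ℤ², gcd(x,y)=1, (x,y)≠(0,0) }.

river: ρ → (3,3,-2)
river: ρ → (-2,5,1)
river: ρ → (1,5,-2)
river: ρ → (-2,3,3)
closes: descent 0, river 4
min |a| on river = 1

1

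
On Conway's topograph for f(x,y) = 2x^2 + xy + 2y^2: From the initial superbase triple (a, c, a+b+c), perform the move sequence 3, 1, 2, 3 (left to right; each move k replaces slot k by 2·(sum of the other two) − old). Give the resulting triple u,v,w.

start (2,2,5) = (f(1,0),f(0,1),f(1,1))
replace slot 3: 2·(2+2) − 5 = 3 → (2,2,3)
replace slot 1: 2·(2+3) − 2 = 8 → (8,2,3)
replace slot 2: 2·(8+3) − 2 = 20 → (8,20,3)
replace slot 3: 2·(8+20) − 3 = 53 → (8,20,53)

8,20,53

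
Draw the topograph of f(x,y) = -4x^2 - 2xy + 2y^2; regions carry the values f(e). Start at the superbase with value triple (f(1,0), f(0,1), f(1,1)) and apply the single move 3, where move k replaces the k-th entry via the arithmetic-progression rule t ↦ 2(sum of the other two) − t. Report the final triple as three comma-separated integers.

start (-4,2,-4) = (f(1,0),f(0,1),f(1,1))
replace slot 3: 2·((-4)+2) − (-4) = 0 → (-4,2,0)

-4,2,0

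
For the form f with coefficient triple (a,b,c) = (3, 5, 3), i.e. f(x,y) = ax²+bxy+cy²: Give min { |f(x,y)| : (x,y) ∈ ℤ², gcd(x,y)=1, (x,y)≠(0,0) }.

translate: b→-1 (≡5 mod 6), so (3,5,3)→(3,-1,1)
flip: (3,-1,1)→(1,1,3)
reduced (well bottom): (1,1,3) with a≤c, −a<b≤a
well minimum = a = 1

1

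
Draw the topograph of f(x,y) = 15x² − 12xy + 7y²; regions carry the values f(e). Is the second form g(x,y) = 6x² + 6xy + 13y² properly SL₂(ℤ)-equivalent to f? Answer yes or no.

D₁ = -276, D₂ = -276
f: flip: (15,-12,7)→(7,12,15)
f: translate: b→-2 (≡12 mod 14), so (7,12,15)→(7,-2,10)
f: reduced (well bottom): (7,-2,10) with a≤c, −a<b≤a
g: reduced (well bottom): (6,6,13) with a≤c, −a<b≤a
reduced forms (7, -2, 10) vs (6, 6, 13) ⇒ inequivalent

no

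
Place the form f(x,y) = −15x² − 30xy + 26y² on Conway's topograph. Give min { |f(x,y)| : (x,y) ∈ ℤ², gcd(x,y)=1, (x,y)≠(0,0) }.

descent: ρ → (26,30,-15)  [lands on river]
river: ρ → (-15,30,26)
river: ρ → (26,22,-19)
river: ρ → (-19,16,29)
river: ρ → (29,42,-6)
river: ρ → (-6,42,29)
river: ρ → (29,16,-19)
river: ρ → (-19,22,26)
closes: descent 1, river 8
min |a| on river = 6

6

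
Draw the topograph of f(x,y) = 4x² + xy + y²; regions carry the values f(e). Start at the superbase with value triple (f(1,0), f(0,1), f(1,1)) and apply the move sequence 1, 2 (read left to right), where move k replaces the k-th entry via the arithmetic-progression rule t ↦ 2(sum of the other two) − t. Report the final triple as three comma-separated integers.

start (4,1,6) = (f(1,0),f(0,1),f(1,1))
replace slot 1: 2·(1+6) − 4 = 10 → (10,1,6)
replace slot 2: 2·(10+6) − 1 = 31 → (10,31,6)

10,31,6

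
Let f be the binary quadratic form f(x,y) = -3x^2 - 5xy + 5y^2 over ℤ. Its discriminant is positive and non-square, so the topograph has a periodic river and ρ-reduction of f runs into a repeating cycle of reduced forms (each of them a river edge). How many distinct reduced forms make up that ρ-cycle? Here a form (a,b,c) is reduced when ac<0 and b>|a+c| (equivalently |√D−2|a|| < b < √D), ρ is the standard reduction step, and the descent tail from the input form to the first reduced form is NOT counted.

D = 85, ⌊√D⌋ = 9
descent: ρ → (5,5,-3)  [lands on river]
river: ρ → (-3,7,3)
river: ρ → (3,5,-5)
river: ρ → (-5,5,3)
river: ρ → (3,7,-3)
river: ρ → (-3,5,5)
ρ-cycle length = 6 (tail of 1 descent step not counted)

6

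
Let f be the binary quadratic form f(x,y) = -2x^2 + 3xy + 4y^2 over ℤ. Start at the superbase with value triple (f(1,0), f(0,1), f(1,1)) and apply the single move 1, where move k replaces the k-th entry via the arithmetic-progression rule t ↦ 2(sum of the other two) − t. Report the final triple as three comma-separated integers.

start (-2,4,5) = (f(1,0),f(0,1),f(1,1))
replace slot 1: 2·(4+5) − (-2) = 20 → (20,4,5)

20,4,5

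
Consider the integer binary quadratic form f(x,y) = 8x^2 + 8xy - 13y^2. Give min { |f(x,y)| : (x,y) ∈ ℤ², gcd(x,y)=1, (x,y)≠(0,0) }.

river: ρ → (-13,18,3)
river: ρ → (3,18,-13)
river: ρ → (-13,8,8)
river: ρ → (8,8,-13)
closes: descent 0, river 4
min |a| on river = 3

3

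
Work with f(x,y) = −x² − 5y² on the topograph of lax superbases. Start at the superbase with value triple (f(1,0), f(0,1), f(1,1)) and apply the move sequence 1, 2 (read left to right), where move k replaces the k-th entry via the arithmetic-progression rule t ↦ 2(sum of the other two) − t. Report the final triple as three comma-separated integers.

start (-1,-5,-6) = (f(1,0),f(0,1),f(1,1))
replace slot 1: 2·((-5)+(-6)) − (-1) = -21 → (-21,-5,-6)
replace slot 2: 2·((-21)+(-6)) − (-5) = -49 → (-21,-49,-6)

-21,-49,-6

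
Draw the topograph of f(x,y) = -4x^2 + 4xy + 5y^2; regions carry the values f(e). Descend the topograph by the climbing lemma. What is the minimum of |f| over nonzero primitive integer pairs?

river: ρ → (5,6,-3)
river: ρ → (-3,6,5)
river: ρ → (5,4,-4)
river: ρ → (-4,4,5)
closes: descent 0, river 4
min |a| on river = 3

3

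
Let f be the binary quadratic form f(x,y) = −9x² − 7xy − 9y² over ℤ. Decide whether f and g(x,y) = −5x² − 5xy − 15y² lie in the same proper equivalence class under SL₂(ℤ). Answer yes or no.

D₁ = -275, D₂ = -275
f is negative-definite; reduce −f:
−f: reduced (well bottom): (9,7,9) with a≤c, −a<b≤a
flip sign back: reduced form of f is (-9,-7,-9)
g is negative-definite; reduce −g:
−g: reduced (well bottom): (5,5,15) with a≤c, −a<b≤a
flip sign back: reduced form of g is (-5,-5,-15)
reduced forms (-9, -7, -9) vs (-5, -5, -15) ⇒ inequivalent

no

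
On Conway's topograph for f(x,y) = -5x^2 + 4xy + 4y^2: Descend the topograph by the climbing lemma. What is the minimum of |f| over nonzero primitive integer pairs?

river: ρ → (4,4,-5)
river: ρ → (-5,6,3)
river: ρ → (3,6,-5)
river: ρ → (-5,4,4)
closes: descent 0, river 4
min |a| on river = 3

3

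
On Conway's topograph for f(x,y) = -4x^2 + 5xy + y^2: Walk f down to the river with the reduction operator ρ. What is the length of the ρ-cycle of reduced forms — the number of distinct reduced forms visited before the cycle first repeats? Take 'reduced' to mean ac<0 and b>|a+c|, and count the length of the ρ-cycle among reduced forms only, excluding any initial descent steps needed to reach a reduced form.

D = 41, ⌊√D⌋ = 6
river: ρ → (1,5,-4)
river: ρ → (-4,3,2)
river: ρ → (2,5,-2)
river: ρ → (-2,3,4)
river: ρ → (4,5,-1)
river: ρ → (-1,5,4)
river: ρ → (4,3,-2)
river: ρ → (-2,5,2)
river: ρ → (2,3,-4)
river: ρ → (-4,5,1)
ρ-cycle length = 10 (tail of 0 descent steps not counted)

10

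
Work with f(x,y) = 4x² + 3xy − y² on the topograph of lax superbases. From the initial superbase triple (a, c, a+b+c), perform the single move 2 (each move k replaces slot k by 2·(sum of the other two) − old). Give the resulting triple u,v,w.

start (4,-1,6) = (f(1,0),f(0,1),f(1,1))
replace slot 2: 2·(4+6) − (-1) = 21 → (4,21,6)

4,21,6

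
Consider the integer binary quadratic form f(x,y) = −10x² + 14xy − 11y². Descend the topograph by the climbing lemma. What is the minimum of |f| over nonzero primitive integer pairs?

translate: b→6 (≡-14 mod 20), so (10,-14,11)→(10,6,7)
flip: (10,6,7)→(7,-6,10)
reduced (well bottom): (7,-6,10) with a≤c, −a<b≤a
well minimum |f| = |-7| = 7 (negative-definite)

7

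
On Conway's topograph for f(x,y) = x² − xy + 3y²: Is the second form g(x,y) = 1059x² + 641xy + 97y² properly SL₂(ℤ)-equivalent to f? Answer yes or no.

D₁ = -11, D₂ = -11
f: translate: b→1 (≡-1 mod 2), so (1,-1,3)→(1,1,3)
f: reduced (well bottom): (1,1,3) with a≤c, −a<b≤a
g: flip: (1059,641,97)→(97,-641,1059)
g: translate: b→-59 (≡-641 mod 194), so (97,-641,1059)→(97,-59,9)
g: flip: (97,-59,9)→(9,59,97)
g: translate: b→5 (≡59 mod 18), so (9,59,97)→(9,5,1)
g: flip: (9,5,1)→(1,-5,9)
g: translate: b→1 (≡-5 mod 2), so (1,-5,9)→(1,1,3)
g: reduced (well bottom): (1,1,3) with a≤c, −a<b≤a
reduced forms (1, 1, 3) vs (1, 1, 3) ⇒ equivalent

yes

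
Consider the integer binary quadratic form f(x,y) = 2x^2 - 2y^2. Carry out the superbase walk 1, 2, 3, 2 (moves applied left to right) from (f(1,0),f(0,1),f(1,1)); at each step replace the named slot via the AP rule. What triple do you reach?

start (2,-2,0) = (f(1,0),f(0,1),f(1,1))
replace slot 1: 2·((-2)+0) − 2 = -6 → (-6,-2,0)
replace slot 2: 2·((-6)+0) − (-2) = -10 → (-6,-10,0)
replace slot 3: 2·((-6)+(-10)) − 0 = -32 → (-6,-10,-32)
replace slot 2: 2·((-6)+(-32)) − (-10) = -66 → (-6,-66,-32)

-6,-66,-32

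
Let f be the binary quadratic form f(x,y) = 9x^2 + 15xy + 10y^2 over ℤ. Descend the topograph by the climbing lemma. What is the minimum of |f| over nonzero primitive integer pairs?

translate: b→-3 (≡15 mod 18), so (9,15,10)→(9,-3,4)
flip: (9,-3,4)→(4,3,9)
reduced (well bottom): (4,3,9) with a≤c, −a<b≤a
well minimum = a = 4

4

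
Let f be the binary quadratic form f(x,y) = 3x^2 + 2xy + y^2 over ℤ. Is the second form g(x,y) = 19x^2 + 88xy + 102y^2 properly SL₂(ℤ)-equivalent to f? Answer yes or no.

D₁ = -8, D₂ = -8
f: flip: (3,2,1)→(1,-2,3)
f: translate: b→0 (≡-2 mod 2), so (1,-2,3)→(1,0,2)
f: reduced (well bottom): (1,0,2) with a≤c, −a<b≤a
g: translate: b→12 (≡88 mod 38), so (19,88,102)→(19,12,2)
g: flip: (19,12,2)→(2,-12,19)
g: translate: b→0 (≡-12 mod 4), so (2,-12,19)→(2,0,1)
g: flip: (2,0,1)→(1,0,2)
g: reduced (well bottom): (1,0,2) with a≤c, −a<b≤a
reduced forms (1, 0, 2) vs (1, 0, 2) ⇒ equivalent

yes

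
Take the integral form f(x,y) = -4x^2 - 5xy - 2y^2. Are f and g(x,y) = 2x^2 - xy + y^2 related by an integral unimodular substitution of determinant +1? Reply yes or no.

D₁ = -7, D₂ = -7
f is negative-definite; reduce −f:
−f: translate: b→-3 (≡5 mod 8), so (4,5,2)→(4,-3,1)
−f: flip: (4,-3,1)→(1,3,4)
−f: translate: b→1 (≡3 mod 2), so (1,3,4)→(1,1,2)
−f: reduced (well bottom): (1,1,2) with a≤c, −a<b≤a
flip sign back: reduced form of f is (-1,-1,-2)
g: flip: (2,-1,1)→(1,1,2)
g: reduced (well bottom): (1,1,2) with a≤c, −a<b≤a
reduced forms (-1, -1, -2) vs (1, 1, 2) ⇒ inequivalent

no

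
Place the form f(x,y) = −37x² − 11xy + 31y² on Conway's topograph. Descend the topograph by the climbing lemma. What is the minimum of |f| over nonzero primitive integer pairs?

descent: ρ → (31,11,-37)  [lands on river]
river: ρ → (-37,63,5)
river: ρ → (5,67,-11)
river: ρ → (-11,65,11)
river: ρ → (11,67,-5)
river: ρ → (-5,63,37)
river: ρ → (37,11,-31)
river: ρ → (-31,51,17)
river: ρ → (17,51,-31)
river: ρ → (-31,11,37)
river: ρ → (37,63,-5)
river: ρ → (-5,67,11)
river: ρ → (11,65,-11)
river: ρ → (-11,67,5)
river: ρ → (5,63,-37)
river: ρ → (-37,11,31)
river: ρ → (31,51,-17)
river: ρ → (-17,51,31)
closes: descent 1, river 18
min |a| on river = 5

5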